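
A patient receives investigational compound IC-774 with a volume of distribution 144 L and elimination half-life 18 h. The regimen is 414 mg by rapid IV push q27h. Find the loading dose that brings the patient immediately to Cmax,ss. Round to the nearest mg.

640 mg

f = (1/2)^(27/18) ≈ 0.353553; accumulation ratio R = 1/(1−f) ≈ 1.54692.
Loading dose to hit Cmax,ss on first dose: D_load = D_maint·R ≈ 414 × 1.54692 ≈ 640.42 mg.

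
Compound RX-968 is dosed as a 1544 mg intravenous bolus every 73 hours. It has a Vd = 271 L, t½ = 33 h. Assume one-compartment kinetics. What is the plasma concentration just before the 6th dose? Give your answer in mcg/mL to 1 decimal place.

1.6 mcg/mL

f = (1/2)^(τ/t½) = (1/2)^(73/33) ≈ 0.2158.
C₀ = D/Vd = 1544/271 ≈ 5.697 mcg/mL.
Before the 6th dose, 5 doses have been given. Superposition: Cmin = C₀·(f + f² + … + f^5).
≈ 5.697 × (0.2158 + 0.0466 + 0.0100 + 0.0022 + 0.0005) ≈ 5.697 × 0.2751 ≈ 1.567 mcg/mL.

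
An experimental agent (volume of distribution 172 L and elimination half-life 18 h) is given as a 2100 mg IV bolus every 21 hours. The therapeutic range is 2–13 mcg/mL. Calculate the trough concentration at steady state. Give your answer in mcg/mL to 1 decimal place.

9.8 mcg/mL

Over one 21-h interval, 21/18 ≈ 1.1667 half-lives elapse, leaving f ≈ 0.4454 of each dose.
At steady state, accumulation factor R = 1/(1 − e^(−kτ)) ≈ 1.8031.
Single-dose peak C₀ = D/Vd = 2100/172 ≈ 12.209 mcg/mL.
Steady-state peak Cmax,ss = C₀·R ≈ 12.209 × 1.8031 ≈ 22.014 mcg/mL.
Steady-state trough Cmin,ss = Cmax,ss·f ≈ 22.014 × 0.4454 ≈ 9.805 mcg/mL.
Trough 9.8 mcg/mL vs MEC 2 mcg/mL: adequate.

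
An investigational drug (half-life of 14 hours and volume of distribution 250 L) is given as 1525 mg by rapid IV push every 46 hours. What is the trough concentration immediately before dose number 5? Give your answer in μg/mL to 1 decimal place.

0.7 μg/mL

f = (1/2)^(τ/t½) = (1/2)^(46/14) ≈ 0.1025.
C₀ = D/Vd = 1525/250 ≈ 6.100 μg/mL.
Before the 5th dose, 4 doses have been given. Superposition: Cmin = C₀·(f + f² + … + f^4).
≈ 6.100 × (0.1025 + 0.0105 + 0.0011 + 0.0001) ≈ 6.100 × 0.1142 ≈ 0.697 μg/mL.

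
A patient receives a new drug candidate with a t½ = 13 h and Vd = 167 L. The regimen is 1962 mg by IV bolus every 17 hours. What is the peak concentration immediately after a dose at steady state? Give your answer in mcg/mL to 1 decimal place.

k = ln2/t½ = ln2/13 ≈ 0.053319 h⁻¹; fraction remaining f = e^(−kτ) = e^(−0.053319×17) ≈ 0.4040.
Accumulation ratio R = 1/(1 − f) ≈ 1/0.5960 ≈ 1.6779.
Single-dose peak C₀ = D/Vd = 1962/167 ≈ 11.749 mcg/mL.
Steady-state peak Cmax,ss = C₀·R ≈ 11.749 × 1.6779 ≈ 19.714 mcg/mL.

19.7 mcg/mL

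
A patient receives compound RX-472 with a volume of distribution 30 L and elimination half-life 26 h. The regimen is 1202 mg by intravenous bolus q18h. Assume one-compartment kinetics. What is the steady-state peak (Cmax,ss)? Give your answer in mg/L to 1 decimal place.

τ/t½ = 18/26 ≈ 0.69231, so fraction remaining f = (1/2)^(18/26) ≈ 0.6189.
At steady state, accumulation factor R = 1/(1 − e^(−kτ)) ≈ 2.6240.
Single-dose peak C₀ = D/Vd = 1202/30 ≈ 40.067 mg/L.
Cmax,ss = C₀/(1 − f) ≈ 40.067/0.3811 ≈ 105.135 mg/L.

105.1 mg/L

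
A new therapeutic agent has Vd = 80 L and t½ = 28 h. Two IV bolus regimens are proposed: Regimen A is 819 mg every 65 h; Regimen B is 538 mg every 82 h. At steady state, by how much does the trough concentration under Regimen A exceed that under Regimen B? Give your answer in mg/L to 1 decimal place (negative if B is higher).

1.5 mg/L

Regimen A: f = (1/2)^(65/28) ≈ 0.2001; Cmin,ss = (819/80)·f/(1−f) ≈ 2.561 mg/L.
Regimen B: f = (1/2)^(82/28) ≈ 0.1313; Cmin,ss = (538/80)·f/(1−f) ≈ 1.016 mg/L.
Difference ≈ 2.561 − 1.016 ≈ 1.545 mg/L.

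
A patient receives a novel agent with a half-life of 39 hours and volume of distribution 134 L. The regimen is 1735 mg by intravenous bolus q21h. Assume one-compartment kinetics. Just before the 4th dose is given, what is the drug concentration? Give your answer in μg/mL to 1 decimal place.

f = (1/2)^(τ/t½) = (1/2)^(21/39) ≈ 0.6885.
C₀ = D/Vd = 1735/134 ≈ 12.948 μg/mL.
Before the 4th dose, 3 doses have been given. Superposition: Cmin = C₀·(f + f² + … + f^3).
≈ 12.948 × (0.6885 + 0.4740 + 0.3264) ≈ 12.948 × 1.4889 ≈ 19.278 μg/mL.

19.3 μg/mL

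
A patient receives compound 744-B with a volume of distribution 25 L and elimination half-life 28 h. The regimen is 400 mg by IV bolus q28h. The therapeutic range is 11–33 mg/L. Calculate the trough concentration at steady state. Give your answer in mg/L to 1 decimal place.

16.0 mg/L

τ = 28 h = 1 half-life, so f = (1/2)^1 = 0.5.
Accumulation ratio R = 1/(1 − f) = 1/0.5 = 2/1.
Single-dose peak C₀ = D/Vd = 400/25 = 16 mg/L.
Steady-state peak Cmax,ss = C₀·R = 16 × 2/1 ≈ 32.000 mg/L.
Steady-state trough Cmin,ss = Cmax,ss·f ≈ 32.000 × 0.5 ≈ 16.000 mg/L.
Trough 16.0 mg/L vs MEC 11 mg/L: adequate.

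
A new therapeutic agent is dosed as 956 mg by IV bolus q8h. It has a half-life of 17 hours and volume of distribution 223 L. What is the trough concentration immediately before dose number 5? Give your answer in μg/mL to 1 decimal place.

8.1 μg/mL

f = (1/2)^(τ/t½) = (1/2)^(8/17) ≈ 0.7217.
C₀ = D/Vd = 956/223 ≈ 4.287 μg/mL.
Before the 5th dose, 4 doses have been given. Superposition: Cmin = C₀·(f + f² + … + f^4).
≈ 4.287 × (0.7217 + 0.5209 + 0.3759 + 0.2713) ≈ 4.287 × 1.8898 ≈ 8.102 μg/mL.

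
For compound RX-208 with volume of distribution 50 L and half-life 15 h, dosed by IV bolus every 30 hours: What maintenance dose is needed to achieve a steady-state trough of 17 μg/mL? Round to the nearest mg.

2550 mg

τ/t½ = 30/15 ≈ 2, so f = (1/2)^(30/15) ≈ 0.250000.
Cmin,ss = (D/Vd)·f/(1−f), so D = Cmin,ss·Vd·(1−f)/f.
D = 17 × 50 × (1−f)/f ≈ 17 × 50 × 3.00000 ≈ 2550.00 mg.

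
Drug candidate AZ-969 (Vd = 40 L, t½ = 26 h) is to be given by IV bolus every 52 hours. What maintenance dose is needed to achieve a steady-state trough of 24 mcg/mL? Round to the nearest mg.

2880 mg

τ/t½ = 52/26 ≈ 2, so f = (1/2)^(52/26) ≈ 0.250000.
Cmin,ss = (D/Vd)·f/(1−f), so D = Cmin,ss·Vd·(1−f)/f.
D = 24 × 40 × (1−f)/f ≈ 24 × 40 × 3.00000 ≈ 2880.00 mg.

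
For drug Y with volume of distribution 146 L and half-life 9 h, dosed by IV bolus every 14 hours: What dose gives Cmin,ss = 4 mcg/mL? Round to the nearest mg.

τ/t½ = 14/9 ≈ 1.5556, so f = (1/2)^(14/9) ≈ 0.340198.
Cmin,ss = (D/Vd)·f/(1−f), so D = Cmin,ss·Vd·(1−f)/f.
D = 4 × 146 × (1−f)/f ≈ 4 × 146 × 1.93946 ≈ 1132.64 mg.

1133 mg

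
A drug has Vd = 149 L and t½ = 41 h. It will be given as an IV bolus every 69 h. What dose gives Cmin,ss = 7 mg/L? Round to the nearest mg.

τ/t½ = 69/41 ≈ 1.6829, so f = (1/2)^(69/41) ≈ 0.311450.
Cmin,ss = (D/Vd)·f/(1−f), so D = Cmin,ss·Vd·(1−f)/f.
D = 7 × 149 × (1−f)/f ≈ 7 × 149 × 2.21079 ≈ 2305.85 mg.

2306 mg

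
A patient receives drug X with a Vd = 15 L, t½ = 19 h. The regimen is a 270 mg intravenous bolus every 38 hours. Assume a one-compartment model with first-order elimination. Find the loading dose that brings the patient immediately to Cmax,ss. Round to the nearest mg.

360 mg

f = (1/2)^(38/19) ≈ 0.250000; accumulation ratio R = 1/(1−f) ≈ 1.33333.
Loading dose to hit Cmax,ss on first dose: D_load = D_maint·R ≈ 270 × 1.33333 ≈ 360.00 mg.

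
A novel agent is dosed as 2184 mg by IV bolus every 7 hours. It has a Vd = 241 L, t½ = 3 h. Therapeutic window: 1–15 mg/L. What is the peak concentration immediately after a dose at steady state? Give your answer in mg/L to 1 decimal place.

11.3 mg/L

k = ln2/t½ = ln2/3 ≈ 0.231049 h⁻¹; fraction remaining f = e^(−kτ) = e^(−0.231049×7) ≈ 0.1984.
At steady state, accumulation factor R = 1/(1 − e^(−kτ)) ≈ 1.2475.
Each bolus raises the concentration by D/Vd = 2184/241 ≈ 9.062 mg/L.
Steady-state peak Cmax,ss = C₀·R ≈ 9.062 × 1.2475 ≈ 11.305 mg/L.
Peak 11.3 mg/L vs MTC 15 mg/L: below toxic threshold.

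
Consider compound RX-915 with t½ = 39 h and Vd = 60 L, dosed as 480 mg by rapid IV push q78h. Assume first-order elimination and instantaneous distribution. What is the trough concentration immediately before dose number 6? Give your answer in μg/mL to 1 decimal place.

f = (1/2)^(τ/t½) = (1/2)^(78/39) ≈ 0.2500.
C₀ = D/Vd = 480/60 ≈ 8.000 μg/mL.
Before the 6th dose, 5 doses have been given. Superposition: Cmin = C₀·(f + f² + … + f^5).
≈ 8.000 × (0.2500 + 0.0625 + 0.0156 + 0.0039 + 0.0010) ≈ 8.000 × 0.3330 ≈ 2.664 μg/mL.

2.7 μg/mL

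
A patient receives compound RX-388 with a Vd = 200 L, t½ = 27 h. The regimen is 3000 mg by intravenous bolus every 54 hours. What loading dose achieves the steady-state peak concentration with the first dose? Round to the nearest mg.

4000 mg

f = (1/2)^(54/27) ≈ 0.250000; accumulation ratio R = 1/(1−f) ≈ 1.33333.
Loading dose to hit Cmax,ss on first dose: D_load = D_maint·R ≈ 3000 × 1.33333 ≈ 3999.99 mg.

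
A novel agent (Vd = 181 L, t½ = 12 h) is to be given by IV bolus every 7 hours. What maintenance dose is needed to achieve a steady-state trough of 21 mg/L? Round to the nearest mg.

1894 mg

τ/t½ = 7/12 ≈ 0.58333, so f = (1/2)^(7/12) ≈ 0.667420.
Cmin,ss = (D/Vd)·f/(1−f), so D = Cmin,ss·Vd·(1−f)/f.
D = 21 × 181 × (1−f)/f ≈ 21 × 181 × 0.49831 ≈ 1894.08 mg.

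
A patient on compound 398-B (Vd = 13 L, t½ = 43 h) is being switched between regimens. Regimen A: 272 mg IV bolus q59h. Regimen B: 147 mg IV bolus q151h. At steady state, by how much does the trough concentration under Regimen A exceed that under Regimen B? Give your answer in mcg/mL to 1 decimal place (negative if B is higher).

Regimen A: f = (1/2)^(59/43) ≈ 0.3863; Cmin,ss = (272/13)·f/(1−f) ≈ 13.170 mcg/mL.
Regimen B: f = (1/2)^(151/43) ≈ 0.0877; Cmin,ss = (147/13)·f/(1−f) ≈ 1.087 mcg/mL.
Difference ≈ 13.170 − 1.087 ≈ 12.083 mcg/mL.

12.1 mcg/mL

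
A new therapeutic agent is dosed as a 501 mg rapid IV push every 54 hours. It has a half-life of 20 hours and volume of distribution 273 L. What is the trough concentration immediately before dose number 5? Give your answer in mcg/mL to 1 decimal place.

0.3 mcg/mL

f = (1/2)^(τ/t½) = (1/2)^(54/20) ≈ 0.1539.
C₀ = D/Vd = 501/273 ≈ 1.835 mcg/mL.
Before the 5th dose, 4 doses have been given. Superposition: Cmin = C₀·(f + f² + … + f^4).
≈ 1.835 × (0.1539 + 0.0237 + 0.0036 + 0.0006) ≈ 1.835 × 0.1818 ≈ 0.334 mcg/mL.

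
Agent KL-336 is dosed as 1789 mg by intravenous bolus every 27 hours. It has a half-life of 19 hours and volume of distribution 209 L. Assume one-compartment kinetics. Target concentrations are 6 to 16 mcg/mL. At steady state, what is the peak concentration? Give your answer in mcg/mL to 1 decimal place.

13.7 mcg/mL

τ/t½ = 27/19 ≈ 1.4211, so fraction remaining f = (1/2)^(27/19) ≈ 0.3734.
At steady state, accumulation factor R = 1/(1 − e^(−kτ)) ≈ 1.5959.
Each bolus raises the concentration by D/Vd = 1789/209 ≈ 8.560 mcg/mL.
Steady-state peak Cmax,ss = C₀·R ≈ 8.560 × 1.5959 ≈ 13.661 mcg/mL.
Peak 13.7 mcg/mL vs MTC 16 mcg/mL: below toxic threshold.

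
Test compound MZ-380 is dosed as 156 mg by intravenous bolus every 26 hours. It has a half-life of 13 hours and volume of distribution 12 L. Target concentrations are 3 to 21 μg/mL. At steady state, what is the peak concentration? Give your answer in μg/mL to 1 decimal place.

τ = 26 h = 2 half-lives, so f = (1/2)^2 = 0.25.
Accumulation ratio R = 1/(1 − f) = 1/0.75 = 4/3.
Single-dose peak C₀ = D/Vd = 156/12 = 13 μg/mL.
Steady-state peak Cmax,ss = C₀·R = 13 × 4/3 ≈ 17.333 μg/mL.
Peak 17.3 μg/mL vs MTC 21 μg/mL: below toxic threshold.

17.3 μg/mL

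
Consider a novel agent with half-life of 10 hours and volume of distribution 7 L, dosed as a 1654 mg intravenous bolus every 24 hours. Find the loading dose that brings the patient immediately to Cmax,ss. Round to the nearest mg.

2041 mg

f = (1/2)^(24/10) ≈ 0.189465; accumulation ratio R = 1/(1−f) ≈ 1.23375.
Loading dose to hit Cmax,ss on first dose: D_load = D_maint·R ≈ 1654 × 1.23375 ≈ 2040.62 mg.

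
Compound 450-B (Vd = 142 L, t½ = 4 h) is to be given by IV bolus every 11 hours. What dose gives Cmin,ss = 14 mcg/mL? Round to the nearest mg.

11386 mg

τ/t½ = 11/4 ≈ 2.75, so f = (1/2)^(11/4) ≈ 0.148651.
Cmin,ss = (D/Vd)·f/(1−f), so D = Cmin,ss·Vd·(1−f)/f.
D = 14 × 142 × (1−f)/f ≈ 14 × 142 × 5.72717 ≈ 11385.61 mg.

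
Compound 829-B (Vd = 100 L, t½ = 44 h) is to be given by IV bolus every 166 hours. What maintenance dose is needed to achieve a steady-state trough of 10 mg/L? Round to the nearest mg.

τ/t½ = 166/44 ≈ 3.7727, so f = (1/2)^(166/44) ≈ 0.073164.
Cmin,ss = (D/Vd)·f/(1−f), so D = Cmin,ss·Vd·(1−f)/f.
D = 10 × 100 × (1−f)/f ≈ 10 × 100 × 12.66792 ≈ 12667.92 mg.

12668 mg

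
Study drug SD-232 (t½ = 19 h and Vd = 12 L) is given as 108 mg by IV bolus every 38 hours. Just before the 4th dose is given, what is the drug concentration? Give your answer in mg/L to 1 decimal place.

3.0 mg/L

f = (1/2)^(τ/t½) = (1/2)^(38/19) ≈ 0.2500.
C₀ = D/Vd = 108/12 ≈ 9.000 mg/L.
Before the 4th dose, 3 doses have been given. Superposition: Cmin = C₀·(f + f² + … + f^3).
≈ 9.000 × (0.2500 + 0.0625 + 0.0156) ≈ 9.000 × 0.3281 ≈ 2.953 mg/L.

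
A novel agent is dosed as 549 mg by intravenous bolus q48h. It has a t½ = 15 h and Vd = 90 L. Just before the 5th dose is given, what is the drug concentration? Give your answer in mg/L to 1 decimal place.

f = (1/2)^(τ/t½) = (1/2)^(48/15) ≈ 0.1088.
C₀ = D/Vd = 549/90 ≈ 6.100 mg/L.
Before the 5th dose, 4 doses have been given. Superposition: Cmin = C₀·(f + f² + … + f^4).
≈ 6.100 × (0.1088 + 0.0118 + 0.0013 + 0.0001) ≈ 6.100 × 0.1220 ≈ 0.744 mg/L.

0.7 mg/L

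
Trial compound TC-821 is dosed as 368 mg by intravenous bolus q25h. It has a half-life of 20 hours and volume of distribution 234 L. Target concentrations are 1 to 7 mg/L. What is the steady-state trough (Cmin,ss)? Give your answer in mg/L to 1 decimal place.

τ/t½ = 25/20 ≈ 1.25, so fraction remaining f = (1/2)^(25/20) ≈ 0.4204.
Accumulation ratio R = 1/(1 − f) ≈ 1/0.5796 ≈ 1.7253.
Each bolus raises the concentration by D/Vd = 368/234 ≈ 1.573 mg/L.
Cmax,ss = C₀/(1 − f) ≈ 1.573/0.5796 ≈ 2.714 mg/L.
One interval later, Cmin,ss = Cmax,ss·e^(−kτ) ≈ 2.714 × 0.4204 ≈ 1.141 mg/L.
Trough 1.1 mg/L vs MEC 1 mg/L: adequate.

1.1 mg/L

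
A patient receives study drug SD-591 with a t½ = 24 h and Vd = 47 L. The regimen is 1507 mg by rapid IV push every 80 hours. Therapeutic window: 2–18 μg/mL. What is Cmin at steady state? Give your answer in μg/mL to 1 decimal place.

k = ln2/t½ = ln2/24 ≈ 0.028881 h⁻¹; fraction remaining f = e^(−kτ) = e^(−0.028881×80) ≈ 0.0992.
Accumulation ratio R = 1/(1 − f) ≈ 1/0.9008 ≈ 1.1101.
Each bolus raises the concentration by D/Vd = 1507/47 ≈ 32.064 μg/mL.
Steady-state peak Cmax,ss = C₀·R ≈ 32.064 × 1.1101 ≈ 35.594 μg/mL.
Steady-state trough Cmin,ss = Cmax,ss·f ≈ 35.594 × 0.0992 ≈ 3.531 μg/mL.
Trough 3.5 μg/mL vs MEC 2 μg/mL: adequate.

3.5 μg/mL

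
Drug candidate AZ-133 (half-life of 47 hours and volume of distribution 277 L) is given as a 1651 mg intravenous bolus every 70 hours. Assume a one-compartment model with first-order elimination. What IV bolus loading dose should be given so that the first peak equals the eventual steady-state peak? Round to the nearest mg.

2564 mg

f = (1/2)^(70/47) ≈ 0.356170; accumulation ratio R = 1/(1−f) ≈ 1.55321.
Loading dose to hit Cmax,ss on first dose: D_load = D_maint·R ≈ 1651 × 1.55321 ≈ 2564.35 mg.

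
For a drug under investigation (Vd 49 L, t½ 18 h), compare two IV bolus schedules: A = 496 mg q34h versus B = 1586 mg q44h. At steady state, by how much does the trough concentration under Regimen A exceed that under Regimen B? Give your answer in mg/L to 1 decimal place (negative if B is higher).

Regimen A: f = (1/2)^(34/18) ≈ 0.2700; Cmin,ss = (496/49)·f/(1−f) ≈ 3.744 mg/L.
Regimen B: f = (1/2)^(44/18) ≈ 0.1837; Cmin,ss = (1586/49)·f/(1−f) ≈ 7.284 mg/L.
Difference ≈ 3.744 − 7.284 ≈ -3.540 mg/L.

-3.5 mg/L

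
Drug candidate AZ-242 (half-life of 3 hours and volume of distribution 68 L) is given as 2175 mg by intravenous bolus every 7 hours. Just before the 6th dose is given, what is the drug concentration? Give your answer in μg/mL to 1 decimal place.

7.9 μg/mL

f = (1/2)^(τ/t½) = (1/2)^(7/3) ≈ 0.1984.
C₀ = D/Vd = 2175/68 ≈ 31.985 μg/mL.
Before the 6th dose, 5 doses have been given. Superposition: Cmin = C₀·(f + f² + … + f^5).
≈ 31.985 × (0.1984 + 0.0394 + 0.0078 + 0.0015 + 0.0003) ≈ 31.985 × 0.2474 ≈ 7.913 μg/mL.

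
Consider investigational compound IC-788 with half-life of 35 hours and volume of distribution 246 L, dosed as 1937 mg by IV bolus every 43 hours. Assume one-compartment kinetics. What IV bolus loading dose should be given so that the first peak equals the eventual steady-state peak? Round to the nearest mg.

f = (1/2)^(43/35) ≈ 0.426740; accumulation ratio R = 1/(1−f) ≈ 1.74441.
Loading dose to hit Cmax,ss on first dose: D_load = D_maint·R ≈ 1937 × 1.74441 ≈ 3378.92 mg.

3379 mg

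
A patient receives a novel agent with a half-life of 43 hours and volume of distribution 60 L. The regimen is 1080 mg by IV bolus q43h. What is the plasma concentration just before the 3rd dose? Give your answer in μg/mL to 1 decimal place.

f = (1/2)^(τ/t½) = (1/2)^(43/43) ≈ 0.5000.
C₀ = D/Vd = 1080/60 ≈ 18.000 μg/mL.
Before the 3rd dose, 2 doses have been given. Superposition: Cmin = C₀·(f + f²).
≈ 18.000 × (0.5000 + 0.2500) ≈ 18.000 × 0.7500 ≈ 13.500 μg/mL.

13.5 μg/mL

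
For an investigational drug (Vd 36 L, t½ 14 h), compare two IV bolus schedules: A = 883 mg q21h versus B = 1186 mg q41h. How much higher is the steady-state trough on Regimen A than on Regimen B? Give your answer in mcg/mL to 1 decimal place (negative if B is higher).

8.4 mcg/mL

Regimen A: f = (1/2)^(21/14) ≈ 0.3536; Cmin,ss = (883/36)·f/(1−f) ≈ 13.417 mcg/mL.
Regimen B: f = (1/2)^(41/14) ≈ 0.1313; Cmin,ss = (1186/36)·f/(1−f) ≈ 4.979 mcg/mL.
Difference ≈ 13.417 − 4.979 ≈ 8.438 mcg/mL.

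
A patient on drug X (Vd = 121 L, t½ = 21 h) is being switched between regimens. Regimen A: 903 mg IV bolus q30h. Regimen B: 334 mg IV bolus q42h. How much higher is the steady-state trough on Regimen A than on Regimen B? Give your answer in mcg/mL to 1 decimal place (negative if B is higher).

Regimen A: f = (1/2)^(30/21) ≈ 0.3715; Cmin,ss = (903/121)·f/(1−f) ≈ 4.411 mcg/mL.
Regimen B: f = (1/2)^(42/21) ≈ 0.2500; Cmin,ss = (334/121)·f/(1−f) ≈ 0.920 mcg/mL.
Difference ≈ 4.411 − 0.920 ≈ 3.491 mcg/mL.

3.5 mcg/mL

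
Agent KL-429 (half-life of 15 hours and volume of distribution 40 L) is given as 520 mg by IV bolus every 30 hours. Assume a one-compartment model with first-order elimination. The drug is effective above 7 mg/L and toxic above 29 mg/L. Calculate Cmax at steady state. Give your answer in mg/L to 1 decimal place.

17.3 mg/L

The dosing interval is 2 half-lives, so f = 2^(−2) = 0.25.
Accumulation ratio R = 1/(1 − f) = 1/0.75 = 4/3.
Single-dose peak C₀ = D/Vd = 520/40 = 13 mg/L.
Steady-state peak Cmax,ss = C₀·R = 13 × 4/3 ≈ 17.333 mg/L.
Peak 17.3 mg/L vs MTC 29 mg/L: below toxic threshold.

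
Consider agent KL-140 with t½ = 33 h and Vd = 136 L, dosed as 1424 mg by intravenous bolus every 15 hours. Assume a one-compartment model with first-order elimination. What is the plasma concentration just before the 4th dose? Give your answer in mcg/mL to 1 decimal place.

17.3 mcg/mL

f = (1/2)^(τ/t½) = (1/2)^(15/33) ≈ 0.7297.
C₀ = D/Vd = 1424/136 ≈ 10.471 mcg/mL.
Before the 4th dose, 3 doses have been given. Superposition: Cmin = C₀·(f + f² + … + f^3).
≈ 10.471 × (0.7297 + 0.5325 + 0.3885) ≈ 10.471 × 1.6507 ≈ 17.284 mcg/mL.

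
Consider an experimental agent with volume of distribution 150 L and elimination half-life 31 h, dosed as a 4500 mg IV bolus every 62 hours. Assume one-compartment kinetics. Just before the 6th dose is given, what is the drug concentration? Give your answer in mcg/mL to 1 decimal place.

10.0 mcg/mL

f = (1/2)^(τ/t½) = (1/2)^(62/31) ≈ 0.2500.
C₀ = D/Vd = 4500/150 ≈ 30.000 mcg/mL.
Before the 6th dose, 5 doses have been given. Superposition: Cmin = C₀·(f + f² + … + f^5).
≈ 30.000 × (0.2500 + 0.0625 + 0.0156 + 0.0039 + 0.0010) ≈ 30.000 × 0.3330 ≈ 9.990 mcg/mL.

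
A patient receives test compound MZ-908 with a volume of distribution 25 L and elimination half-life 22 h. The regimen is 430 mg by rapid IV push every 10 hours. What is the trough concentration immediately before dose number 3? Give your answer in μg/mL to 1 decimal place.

f = (1/2)^(τ/t½) = (1/2)^(10/22) ≈ 0.7297.
C₀ = D/Vd = 430/25 ≈ 17.200 μg/mL.
Before the 3rd dose, 2 doses have been given. Superposition: Cmin = C₀·(f + f²).
≈ 17.200 × (0.7297 + 0.5325) ≈ 17.200 × 1.2622 ≈ 21.710 μg/mL.

21.7 μg/mL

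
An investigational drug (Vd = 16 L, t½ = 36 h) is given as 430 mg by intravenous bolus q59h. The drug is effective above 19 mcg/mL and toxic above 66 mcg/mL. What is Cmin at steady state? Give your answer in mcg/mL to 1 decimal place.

12.7 mcg/mL

k = ln2/t½ = ln2/36 ≈ 0.019254 h⁻¹; fraction remaining f = e^(−kτ) = e^(−0.019254×59) ≈ 0.3211.
At steady state, accumulation factor R = 1/(1 − e^(−kτ)) ≈ 1.4730.
Each bolus raises the concentration by D/Vd = 430/16 ≈ 26.875 mcg/mL.
Cmax,ss = C₀/(1 − f) ≈ 26.875/0.6789 ≈ 39.586 mcg/mL.
Steady-state trough Cmin,ss = Cmax,ss·f ≈ 39.586 × 0.3211 ≈ 12.711 mcg/mL.
Trough 12.7 mcg/mL vs MEC 19 mcg/mL: subtherapeutic.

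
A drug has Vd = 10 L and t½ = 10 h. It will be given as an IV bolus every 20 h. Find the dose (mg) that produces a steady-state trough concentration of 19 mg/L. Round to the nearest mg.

570 mg

τ/t½ = 20/10 ≈ 2, so f = (1/2)^(20/10) ≈ 0.250000.
Cmin,ss = (D/Vd)·f/(1−f), so D = Cmin,ss·Vd·(1−f)/f.
D = 19 × 10 × (1−f)/f ≈ 19 × 10 × 3.00000 ≈ 570.00 mg.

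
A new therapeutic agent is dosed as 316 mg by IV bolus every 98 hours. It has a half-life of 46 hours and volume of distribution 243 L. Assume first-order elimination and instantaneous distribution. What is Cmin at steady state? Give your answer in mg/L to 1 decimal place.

Over one 98-h interval, 98/46 ≈ 2.1304 half-lives elapse, leaving f ≈ 0.2284 of each dose.
At steady state, accumulation factor R = 1/(1 − e^(−kτ)) ≈ 1.2960.
Single-dose peak C₀ = D/Vd = 316/243 ≈ 1.300 mg/L.
Cmax,ss = C₀/(1 − f) ≈ 1.300/0.7716 ≈ 1.685 mg/L.
One interval later, Cmin,ss = Cmax,ss·e^(−kτ) ≈ 1.685 × 0.2284 ≈ 0.385 mg/L.

0.4 mg/L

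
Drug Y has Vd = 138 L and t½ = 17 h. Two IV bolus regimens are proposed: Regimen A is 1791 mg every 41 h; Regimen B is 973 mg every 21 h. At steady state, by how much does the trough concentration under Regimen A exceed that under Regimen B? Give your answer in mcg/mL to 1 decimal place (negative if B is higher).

-2.2 mcg/mL

Regimen A: f = (1/2)^(41/17) ≈ 0.1879; Cmin,ss = (1791/138)·f/(1−f) ≈ 3.003 mcg/mL.
Regimen B: f = (1/2)^(21/17) ≈ 0.4248; Cmin,ss = (973/138)·f/(1−f) ≈ 5.207 mcg/mL.
Difference ≈ 3.003 − 5.207 ≈ -2.204 mcg/mL.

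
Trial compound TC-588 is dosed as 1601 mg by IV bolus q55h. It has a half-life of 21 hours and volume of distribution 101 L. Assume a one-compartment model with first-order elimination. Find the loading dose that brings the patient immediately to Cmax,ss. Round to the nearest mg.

f = (1/2)^(55/21) ≈ 0.162775; accumulation ratio R = 1/(1−f) ≈ 1.19442.
Loading dose to hit Cmax,ss on first dose: D_load = D_maint·R ≈ 1601 × 1.19442 ≈ 1912.27 mg.

1912 mg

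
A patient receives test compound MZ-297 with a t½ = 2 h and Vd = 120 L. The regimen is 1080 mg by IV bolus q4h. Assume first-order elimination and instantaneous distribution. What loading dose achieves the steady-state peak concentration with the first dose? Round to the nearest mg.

f = (1/2)^(4/2) ≈ 0.250000; accumulation ratio R = 1/(1−f) ≈ 1.33333.
Loading dose to hit Cmax,ss on first dose: D_load = D_maint·R ≈ 1080 × 1.33333 ≈ 1440.00 mg.

1440 mg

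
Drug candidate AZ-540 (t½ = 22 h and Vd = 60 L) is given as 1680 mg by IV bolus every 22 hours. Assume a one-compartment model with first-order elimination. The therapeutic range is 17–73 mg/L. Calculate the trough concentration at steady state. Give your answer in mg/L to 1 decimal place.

28.0 mg/L

τ = 22 h = 1 half-life, so f = (1/2)^1 = 0.5.
Accumulation ratio R = 1/(1 − f) = 1/0.5 = 2/1.
Single-dose peak C₀ = D/Vd = 1680/60 = 28 mg/L.
Steady-state peak Cmax,ss = C₀·R = 28 × 2/1 ≈ 56.000 mg/L.
Steady-state trough Cmin,ss = Cmax,ss·f ≈ 56.000 × 0.5 ≈ 28.000 mg/L.
Trough 28.0 mg/L vs MEC 17 mg/L: adequate.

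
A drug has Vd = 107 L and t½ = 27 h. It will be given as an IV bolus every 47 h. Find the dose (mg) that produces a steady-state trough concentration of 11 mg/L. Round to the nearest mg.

τ/t½ = 47/27 ≈ 1.7407, so f = (1/2)^(47/27) ≈ 0.299216.
Cmin,ss = (D/Vd)·f/(1−f), so D = Cmin,ss·Vd·(1−f)/f.
D = 11 × 107 × (1−f)/f ≈ 11 × 107 × 2.34207 ≈ 2756.62 mg.

2757 mg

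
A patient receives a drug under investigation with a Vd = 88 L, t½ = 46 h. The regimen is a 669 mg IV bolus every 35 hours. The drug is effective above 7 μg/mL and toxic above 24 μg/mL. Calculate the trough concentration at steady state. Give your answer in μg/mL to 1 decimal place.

τ/t½ = 35/46 ≈ 0.76087, so fraction remaining f = (1/2)^(35/46) ≈ 0.5901.
Accumulation ratio R = 1/(1 − f) ≈ 1/0.4099 ≈ 2.4396.
Each bolus raises the concentration by D/Vd = 669/88 ≈ 7.602 μg/mL.
Steady-state peak Cmax,ss = C₀·R ≈ 7.602 × 2.4396 ≈ 18.546 μg/mL.
Steady-state trough Cmin,ss = Cmax,ss·f ≈ 18.546 × 0.5901 ≈ 10.944 μg/mL.
Trough 10.9 μg/mL vs MEC 7 μg/mL: adequate.

10.9 μg/mL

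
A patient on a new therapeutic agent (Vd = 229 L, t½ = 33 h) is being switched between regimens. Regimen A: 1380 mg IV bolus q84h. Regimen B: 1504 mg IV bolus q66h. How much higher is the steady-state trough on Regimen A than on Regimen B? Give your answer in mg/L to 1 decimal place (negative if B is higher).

-0.9 mg/L

Regimen A: f = (1/2)^(84/33) ≈ 0.1713; Cmin,ss = (1380/229)·f/(1−f) ≈ 1.246 mg/L.
Regimen B: f = (1/2)^(66/33) ≈ 0.2500; Cmin,ss = (1504/229)·f/(1−f) ≈ 2.189 mg/L.
Difference ≈ 1.246 − 2.189 ≈ -0.943 mg/L.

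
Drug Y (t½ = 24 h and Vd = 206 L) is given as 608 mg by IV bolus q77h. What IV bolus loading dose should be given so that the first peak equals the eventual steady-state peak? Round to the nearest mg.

f = (1/2)^(77/24) ≈ 0.108192; accumulation ratio R = 1/(1−f) ≈ 1.12132.
Loading dose to hit Cmax,ss on first dose: D_load = D_maint·R ≈ 608 × 1.12132 ≈ 681.76 mg.

682 mg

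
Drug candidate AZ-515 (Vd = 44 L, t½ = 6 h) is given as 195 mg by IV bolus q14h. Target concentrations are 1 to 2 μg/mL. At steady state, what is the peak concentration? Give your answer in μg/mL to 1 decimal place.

τ/t½ = 14/6 ≈ 2.3333, so fraction remaining f = (1/2)^(14/6) ≈ 0.1984.
Accumulation ratio R = 1/(1 − f) ≈ 1/0.8016 ≈ 1.2475.
Single-dose peak C₀ = D/Vd = 195/44 ≈ 4.432 μg/mL.
Steady-state peak Cmax,ss = C₀·R ≈ 4.432 × 1.2475 ≈ 5.529 μg/mL.
Peak 5.5 μg/mL vs MTC 2 μg/mL: exceeds toxic threshold.

5.5 μg/mL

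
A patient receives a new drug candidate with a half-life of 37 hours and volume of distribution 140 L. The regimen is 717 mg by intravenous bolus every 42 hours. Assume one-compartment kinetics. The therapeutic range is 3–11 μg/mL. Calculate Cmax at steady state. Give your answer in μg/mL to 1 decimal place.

9.4 μg/mL

Over one 42-h interval, 42/37 ≈ 1.1351 half-lives elapse, leaving f ≈ 0.4553 of each dose.
At steady state, accumulation factor R = 1/(1 − e^(−kτ)) ≈ 1.8359.
Each bolus raises the concentration by D/Vd = 717/140 ≈ 5.121 μg/mL.
Steady-state peak Cmax,ss = C₀·R ≈ 5.121 × 1.8359 ≈ 9.402 μg/mL.
Peak 9.4 μg/mL vs MTC 11 μg/mL: below toxic threshold.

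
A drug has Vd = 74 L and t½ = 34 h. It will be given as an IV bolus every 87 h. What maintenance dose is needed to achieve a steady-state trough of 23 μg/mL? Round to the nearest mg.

8327 mg

τ/t½ = 87/34 ≈ 2.5588, so f = (1/2)^(87/34) ≈ 0.169714.
Cmin,ss = (D/Vd)·f/(1−f), so D = Cmin,ss·Vd·(1−f)/f.
D = 23 × 74 × (1−f)/f ≈ 23 × 74 × 4.89227 ≈ 8326.64 mg.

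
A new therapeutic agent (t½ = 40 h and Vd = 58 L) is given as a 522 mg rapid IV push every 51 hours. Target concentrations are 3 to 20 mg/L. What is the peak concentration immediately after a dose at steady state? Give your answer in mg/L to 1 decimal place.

τ/t½ = 51/40 ≈ 1.275, so fraction remaining f = (1/2)^(51/40) ≈ 0.4132.
At steady state, accumulation factor R = 1/(1 − e^(−kτ)) ≈ 1.7042.
Single-dose peak C₀ = D/Vd = 522/58 ≈ 9.000 mg/L.
Steady-state peak Cmax,ss = C₀·R ≈ 9.000 × 1.7042 ≈ 15.338 mg/L.
Peak 15.3 mg/L vs MTC 20 mg/L: below toxic threshold.

15.3 mg/L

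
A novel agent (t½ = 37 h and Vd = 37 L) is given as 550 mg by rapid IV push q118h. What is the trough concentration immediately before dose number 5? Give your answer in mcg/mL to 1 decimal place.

f = (1/2)^(τ/t½) = (1/2)^(118/37) ≈ 0.1096.
C₀ = D/Vd = 550/37 ≈ 14.865 mcg/mL.
Before the 5th dose, 4 doses have been given. Superposition: Cmin = C₀·(f + f² + … + f^4).
≈ 14.865 × (0.1096 + 0.0120 + 0.0013 + 0.0001) ≈ 14.865 × 0.1230 ≈ 1.828 mcg/mL.

1.8 mcg/mL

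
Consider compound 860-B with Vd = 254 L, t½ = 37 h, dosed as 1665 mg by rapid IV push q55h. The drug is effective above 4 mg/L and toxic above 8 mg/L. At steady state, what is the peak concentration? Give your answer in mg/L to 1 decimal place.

Over one 55-h interval, 55/37 ≈ 1.4865 half-lives elapse, leaving f ≈ 0.3569 of each dose.
At steady state, accumulation factor R = 1/(1 − e^(−kτ)) ≈ 1.5550.
Single-dose peak C₀ = D/Vd = 1665/254 ≈ 6.555 mg/L.
Steady-state peak Cmax,ss = C₀·R ≈ 6.555 × 1.5550 ≈ 10.193 mg/L.
Peak 10.2 mg/L vs MTC 8 mg/L: exceeds toxic threshold.

10.2 mg/L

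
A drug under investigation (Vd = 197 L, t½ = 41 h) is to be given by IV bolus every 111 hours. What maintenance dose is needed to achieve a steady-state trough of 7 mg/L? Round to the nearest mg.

7627 mg

τ/t½ = 111/41 ≈ 2.7073, so f = (1/2)^(111/41) ≈ 0.153115.
Cmin,ss = (D/Vd)·f/(1−f), so D = Cmin,ss·Vd·(1−f)/f.
D = 7 × 197 × (1−f)/f ≈ 7 × 197 × 5.53104 ≈ 7627.30 mg.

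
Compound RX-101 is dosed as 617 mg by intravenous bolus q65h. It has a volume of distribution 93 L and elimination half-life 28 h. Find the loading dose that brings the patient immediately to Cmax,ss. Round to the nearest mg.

771 mg

f = (1/2)^(65/28) ≈ 0.200069; accumulation ratio R = 1/(1−f) ≈ 1.25011.
Loading dose to hit Cmax,ss on first dose: D_load = D_maint·R ≈ 617 × 1.25011 ≈ 771.32 mg.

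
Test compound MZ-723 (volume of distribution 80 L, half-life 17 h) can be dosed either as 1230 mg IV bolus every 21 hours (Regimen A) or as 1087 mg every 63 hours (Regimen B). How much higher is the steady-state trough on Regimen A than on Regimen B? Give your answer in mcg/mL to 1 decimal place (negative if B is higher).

10.2 mcg/mL

Regimen A: f = (1/2)^(21/17) ≈ 0.4248; Cmin,ss = (1230/80)·f/(1−f) ≈ 11.355 mcg/mL.
Regimen B: f = (1/2)^(63/17) ≈ 0.0766; Cmin,ss = (1087/80)·f/(1−f) ≈ 1.127 mcg/mL.
Difference ≈ 11.355 − 1.127 ≈ 10.228 mcg/mL.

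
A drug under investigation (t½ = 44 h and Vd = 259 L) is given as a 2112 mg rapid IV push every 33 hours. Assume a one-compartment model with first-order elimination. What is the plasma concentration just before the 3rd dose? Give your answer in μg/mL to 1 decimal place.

7.7 μg/mL

f = (1/2)^(τ/t½) = (1/2)^(33/44) ≈ 0.5946.
C₀ = D/Vd = 2112/259 ≈ 8.154 μg/mL.
Before the 3rd dose, 2 doses have been given. Superposition: Cmin = C₀·(f + f²).
≈ 8.154 × (0.5946 + 0.3535) ≈ 8.154 × 0.9481 ≈ 7.731 μg/mL.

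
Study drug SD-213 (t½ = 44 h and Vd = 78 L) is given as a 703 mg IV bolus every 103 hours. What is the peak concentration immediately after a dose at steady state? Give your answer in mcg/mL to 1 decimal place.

11.2 mcg/mL

Over one 103-h interval, 103/44 ≈ 2.3409 half-lives elapse, leaving f ≈ 0.1974 of each dose.
At steady state, accumulation factor R = 1/(1 − e^(−kτ)) ≈ 1.2460.
Each bolus raises the concentration by D/Vd = 703/78 ≈ 9.013 mcg/mL.
Steady-state peak Cmax,ss = C₀·R ≈ 9.013 × 1.2460 ≈ 11.230 mcg/mL.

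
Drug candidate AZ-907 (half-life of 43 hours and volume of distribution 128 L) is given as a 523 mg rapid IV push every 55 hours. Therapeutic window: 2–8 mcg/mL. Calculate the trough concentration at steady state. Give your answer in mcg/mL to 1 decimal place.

Over one 55-h interval, 55/43 ≈ 1.2791 half-lives elapse, leaving f ≈ 0.4121 of each dose.
Each bolus raises the concentration by D/Vd = 523/128 ≈ 4.086 mcg/mL.
Steady-state trough Cmin,ss = C₀·f/(1−f) ≈ 4.086 × 0.4121/0.5879 ≈ 2.864 mcg/mL.
Trough 2.9 mcg/mL vs MEC 2 mcg/mL: adequate.

2.9 mcg/mL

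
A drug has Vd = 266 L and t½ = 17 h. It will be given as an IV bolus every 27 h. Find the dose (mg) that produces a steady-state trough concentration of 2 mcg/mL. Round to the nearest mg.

τ/t½ = 27/17 ≈ 1.5882, so f = (1/2)^(27/17) ≈ 0.332578.
Cmin,ss = (D/Vd)·f/(1−f), so D = Cmin,ss·Vd·(1−f)/f.
D = 2 × 266 × (1−f)/f ≈ 2 × 266 × 2.00681 ≈ 1067.62 mg.

1068 mg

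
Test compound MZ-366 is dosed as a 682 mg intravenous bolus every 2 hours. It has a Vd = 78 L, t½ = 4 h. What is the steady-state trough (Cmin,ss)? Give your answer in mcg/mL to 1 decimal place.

21.1 mcg/mL

Over one 2-h interval, 2/4 ≈ 0.5 half-lives elapse, leaving f ≈ 0.7071 of each dose.
Accumulation ratio R = 1/(1 − f) ≈ 1/0.2929 ≈ 3.4141.
Single-dose peak C₀ = D/Vd = 682/78 ≈ 8.744 mcg/mL.
Cmax,ss = C₀/(1 − f) ≈ 8.744/0.2929 ≈ 29.853 mcg/mL.
One interval later, Cmin,ss = Cmax,ss·e^(−kτ) ≈ 29.853 × 0.7071 ≈ 21.109 mcg/mL.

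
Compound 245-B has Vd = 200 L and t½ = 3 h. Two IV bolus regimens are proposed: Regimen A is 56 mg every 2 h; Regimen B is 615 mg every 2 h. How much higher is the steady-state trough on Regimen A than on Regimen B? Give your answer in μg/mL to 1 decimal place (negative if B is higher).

Regimen A: f = (1/2)^(2/3) ≈ 0.6300; Cmin,ss = (56/200)·f/(1−f) ≈ 0.477 μg/mL.
Regimen B: f = (1/2)^(2/3) ≈ 0.6300; Cmin,ss = (615/200)·f/(1−f) ≈ 5.236 μg/mL.
Difference ≈ 0.477 − 5.236 ≈ -4.759 μg/mL.

-4.8 μg/mL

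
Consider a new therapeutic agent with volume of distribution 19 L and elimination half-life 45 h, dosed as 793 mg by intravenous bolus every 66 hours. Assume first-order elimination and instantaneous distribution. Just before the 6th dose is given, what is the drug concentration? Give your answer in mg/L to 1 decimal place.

f = (1/2)^(τ/t½) = (1/2)^(66/45) ≈ 0.3618.
C₀ = D/Vd = 793/19 ≈ 41.737 mg/L.
Before the 6th dose, 5 doses have been given. Superposition: Cmin = C₀·(f + f² + … + f^5).
≈ 41.737 × (0.3618 + 0.1309 + 0.0474 + 0.0171 + 0.0062) ≈ 41.737 × 0.5634 ≈ 23.515 mg/L.

23.5 mg/L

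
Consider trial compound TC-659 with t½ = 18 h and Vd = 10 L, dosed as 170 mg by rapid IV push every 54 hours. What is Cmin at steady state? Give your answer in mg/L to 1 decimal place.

The dosing interval is 3 half-lives, so f = 2^(−3) = 0.125.
At steady state, R = 1/(1 − 0.125) = 8/7.
Single-dose peak C₀ = D/Vd = 170/10 = 17 mg/L.
Steady-state peak Cmax,ss = C₀·R = 17 × 8/7 ≈ 19.429 mg/L.
Steady-state trough Cmin,ss = Cmax,ss·f ≈ 19.429 × 0.125 ≈ 2.429 mg/L.

2.4 mg/L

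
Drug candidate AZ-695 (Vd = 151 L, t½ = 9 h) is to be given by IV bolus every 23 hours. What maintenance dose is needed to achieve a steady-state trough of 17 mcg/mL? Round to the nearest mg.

τ/t½ = 23/9 ≈ 2.5556, so f = (1/2)^(23/9) ≈ 0.170099.
Cmin,ss = (D/Vd)·f/(1−f), so D = Cmin,ss·Vd·(1−f)/f.
D = 17 × 151 × (1−f)/f ≈ 17 × 151 × 4.87893 ≈ 12524.21 mg.

12524 mg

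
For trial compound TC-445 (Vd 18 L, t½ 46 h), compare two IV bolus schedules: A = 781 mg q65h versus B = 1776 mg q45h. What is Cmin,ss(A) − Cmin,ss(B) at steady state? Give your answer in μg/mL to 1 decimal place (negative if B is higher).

-75.6 μg/mL

Regimen A: f = (1/2)^(65/46) ≈ 0.3755; Cmin,ss = (781/18)·f/(1−f) ≈ 26.089 μg/mL.
Regimen B: f = (1/2)^(45/46) ≈ 0.5076; Cmin,ss = (1776/18)·f/(1−f) ≈ 101.712 μg/mL.
Difference ≈ 26.089 − 101.712 ≈ -75.623 μg/mL.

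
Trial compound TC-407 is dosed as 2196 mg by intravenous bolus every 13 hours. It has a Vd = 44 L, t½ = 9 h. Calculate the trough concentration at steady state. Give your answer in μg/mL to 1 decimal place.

k = ln2/t½ = ln2/9 ≈ 0.077016 h⁻¹; fraction remaining f = e^(−kτ) = e^(−0.077016×13) ≈ 0.3674.
At steady state, accumulation factor R = 1/(1 − e^(−kτ)) ≈ 1.5808.
Each bolus raises the concentration by D/Vd = 2196/44 ≈ 49.909 μg/mL.
Cmax,ss = C₀/(1 − f) ≈ 49.909/0.6326 ≈ 78.895 μg/mL.
Steady-state trough Cmin,ss = Cmax,ss·f ≈ 78.895 × 0.3674 ≈ 28.986 μg/mL.

29.0 μg/mL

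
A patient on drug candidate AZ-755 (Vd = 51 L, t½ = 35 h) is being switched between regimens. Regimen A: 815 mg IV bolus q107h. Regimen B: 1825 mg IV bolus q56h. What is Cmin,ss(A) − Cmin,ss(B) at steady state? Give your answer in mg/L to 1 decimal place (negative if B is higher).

Regimen A: f = (1/2)^(107/35) ≈ 0.1201; Cmin,ss = (815/51)·f/(1−f) ≈ 2.181 mg/L.
Regimen B: f = (1/2)^(56/35) ≈ 0.3299; Cmin,ss = (1825/51)·f/(1−f) ≈ 17.617 mg/L.
Difference ≈ 2.181 − 17.617 ≈ -15.436 mg/L.

-15.4 mg/L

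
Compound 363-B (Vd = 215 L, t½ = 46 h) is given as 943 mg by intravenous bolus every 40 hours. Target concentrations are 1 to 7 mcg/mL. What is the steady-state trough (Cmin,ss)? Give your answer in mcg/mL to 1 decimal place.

τ/t½ = 40/46 ≈ 0.86957, so fraction remaining f = (1/2)^(40/46) ≈ 0.5473.
Accumulation ratio R = 1/(1 − f) ≈ 1/0.4527 ≈ 2.2090.
Each bolus raises the concentration by D/Vd = 943/215 ≈ 4.386 mcg/mL.
Steady-state peak Cmax,ss = C₀·R ≈ 4.386 × 2.2090 ≈ 9.689 mcg/mL.
One interval later, Cmin,ss = Cmax,ss·e^(−kτ) ≈ 9.689 × 0.5473 ≈ 5.303 mcg/mL.
Trough 5.3 mcg/mL vs MEC 1 mcg/mL: adequate.

5.3 mcg/mL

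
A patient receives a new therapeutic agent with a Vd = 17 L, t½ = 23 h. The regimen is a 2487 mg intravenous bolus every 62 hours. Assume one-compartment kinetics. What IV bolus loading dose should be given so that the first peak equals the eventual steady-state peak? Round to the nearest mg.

2941 mg

f = (1/2)^(62/23) ≈ 0.154358; accumulation ratio R = 1/(1−f) ≈ 1.18253.
Loading dose to hit Cmax,ss on first dose: D_load = D_maint·R ≈ 2487 × 1.18253 ≈ 2940.95 mg.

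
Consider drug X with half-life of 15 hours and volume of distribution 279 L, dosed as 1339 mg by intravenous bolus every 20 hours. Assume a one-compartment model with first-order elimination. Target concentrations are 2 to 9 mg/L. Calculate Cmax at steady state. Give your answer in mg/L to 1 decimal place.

8.0 mg/L

τ/t½ = 20/15 ≈ 1.3333, so fraction remaining f = (1/2)^(20/15) ≈ 0.3969.
At steady state, accumulation factor R = 1/(1 − e^(−kτ)) ≈ 1.6581.
Each bolus raises the concentration by D/Vd = 1339/279 ≈ 4.799 mg/L.
Steady-state peak Cmax,ss = C₀·R ≈ 4.799 × 1.6581 ≈ 7.957 mg/L.
Peak 8.0 mg/L vs MTC 9 mg/L: below toxic threshold.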